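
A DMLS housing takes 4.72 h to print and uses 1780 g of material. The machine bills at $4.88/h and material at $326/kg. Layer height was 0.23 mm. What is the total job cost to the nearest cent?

Time charge = 4.88 × 4.72 = $23.0336.
Material cost = 326 × 1780/1000 = $580.28.
Total = 23.0336 + 580.28 = 603.3136 ≈ $603.31.

$603.31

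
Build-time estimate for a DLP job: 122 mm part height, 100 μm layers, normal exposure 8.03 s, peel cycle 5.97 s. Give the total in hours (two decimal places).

Number of layers: 122 / 0.1 → 1220 (rounded up).
Each layer takes = 8.03 + 5.97, so 14 s.
Build time: 1220 × 14 s = 17080 s, i.e. 4.74 hours.

4.74 hours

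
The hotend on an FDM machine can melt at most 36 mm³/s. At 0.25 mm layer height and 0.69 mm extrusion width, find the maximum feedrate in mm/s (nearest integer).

Extrusion cross-section = 0.25 × 0.69, so 0.1725 mm².
Max speed = 36 / 0.1725 = 208.70 ≈ 209 mm/s.

209 mm/s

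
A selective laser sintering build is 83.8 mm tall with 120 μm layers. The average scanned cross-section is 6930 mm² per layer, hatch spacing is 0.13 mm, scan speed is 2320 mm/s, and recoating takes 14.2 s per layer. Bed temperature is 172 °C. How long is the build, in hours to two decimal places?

Layers = ⌈83.8/0.12⌉ = 699.
Per-layer scan distance = 6930 / 0.13, so 53307.7 mm.
Per-layer scan time = 53307.7 / 2320 = 22.9775 s.
Per-layer time = 22.9775 + 14.2 = 37.1775 s.
699 layers × 37.1775 s/layer = 25987.0725 s, i.e. 7.22 hours.

7.22 hours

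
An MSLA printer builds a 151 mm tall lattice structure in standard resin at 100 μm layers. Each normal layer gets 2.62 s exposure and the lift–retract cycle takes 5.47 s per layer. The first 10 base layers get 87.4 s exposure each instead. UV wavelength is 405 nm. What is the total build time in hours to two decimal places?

3.63 hours

Number of layers: 151 / 0.1 → 1510 (rounded up).
Burn-in layers = 10 × (87.4 + 5.47), so 928.7 s.
Normal layers = 1500 × (2.62 + 5.47) = 12135 s.
Total = 928.7 + 12135 = 13063.7 s = 3.63 hours.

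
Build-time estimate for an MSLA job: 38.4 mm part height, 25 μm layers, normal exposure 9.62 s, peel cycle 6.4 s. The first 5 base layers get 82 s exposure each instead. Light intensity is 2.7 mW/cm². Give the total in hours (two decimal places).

6.94 hours

Layer count = ceil(38.4 / 0.025) = 1536.
Burn-in layers = 5 × (82 + 6.4), so 442 s.
Normal layers = 1531 × (9.62 + 6.4), so 24526.62 s.
Sum: 442 + 24526.62 = 24968.62 s → 6.94 hours.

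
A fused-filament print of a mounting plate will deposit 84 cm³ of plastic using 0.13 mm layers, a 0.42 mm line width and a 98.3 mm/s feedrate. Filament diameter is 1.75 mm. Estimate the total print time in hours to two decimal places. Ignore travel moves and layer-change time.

Extrusion cross-section: 0.13 × 0.42 → 0.0546 mm².
Toolpath length = 84 cm³ / 0.0546 mm² = 84000 / 0.0546 = 1538461.5 mm.
Time extruding = 1538461.5 / 98.3 = 15650.7 s.
That's 15650.7 s → 4.35 hours.

4.35 hours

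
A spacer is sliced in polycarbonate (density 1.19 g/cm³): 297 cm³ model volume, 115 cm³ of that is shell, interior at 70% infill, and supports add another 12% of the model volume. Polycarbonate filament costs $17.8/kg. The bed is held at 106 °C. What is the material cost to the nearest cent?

$5.89

Volume inside the shell: 297 − 115 → 182 cm³.
Infill volume: 0.70 × 182 → 127.4 cm³.
Support = 0.12 × 297, so 35.64 cm³.
Total printed volume = 115 + 127.4 + 35.64, so 278.04 cm³.
Mass = 278.04 × 1.19 = 330.8676 g.
At $17.8/kg: 330.8676/1000 × 17.8 = $5.89.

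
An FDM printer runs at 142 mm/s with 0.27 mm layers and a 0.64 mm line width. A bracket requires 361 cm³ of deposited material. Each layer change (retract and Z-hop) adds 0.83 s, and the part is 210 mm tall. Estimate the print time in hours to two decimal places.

4.27 hours

Extrusion cross-section = 0.27 × 0.64, so 0.1728 mm².
Toolpath length = 361 cm³ / 0.1728 mm² = 361000 / 0.1728 = 2089120.4 mm.
Print-move time = 2089120.4 / 142 = 14712.1 s.
Layer count = ceil(210 / 0.27) = 778.
Layer-change overhead = 778 × 0.83, so 645.74 s.
Total = 14712.1 + 645.74 = 15357.84 s = 4.27 hours.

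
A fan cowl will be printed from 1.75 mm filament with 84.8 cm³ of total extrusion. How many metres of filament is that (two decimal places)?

A = π r² = π × 0.875² = 2.4053 mm².
Length = 84.8 cm³ / 2.4053 mm² = 84800 / 2.4053 = 35255.48 mm = 35.26 m.

35.26 m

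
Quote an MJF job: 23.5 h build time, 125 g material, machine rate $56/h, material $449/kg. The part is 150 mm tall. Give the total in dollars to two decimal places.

$1372.13

Time charge = 56 × 23.5, so $1316.00.
Material charge: 449 × 125/1000 → $56.125.
Job cost: 1316.00 + 56.125 = 1372.125 ≈ $1372.13.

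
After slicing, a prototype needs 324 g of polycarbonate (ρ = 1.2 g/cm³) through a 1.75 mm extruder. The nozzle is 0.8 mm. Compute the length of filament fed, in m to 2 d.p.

112.25 m

Extruded volume: 324/1.2 = 270 cm³ (270000 mm³).
Filament cross-section = π × (1.75/2)² = 2.4053 mm².
L = V/A = 270000/2.4053 = 112252.11 mm → 112.25 m.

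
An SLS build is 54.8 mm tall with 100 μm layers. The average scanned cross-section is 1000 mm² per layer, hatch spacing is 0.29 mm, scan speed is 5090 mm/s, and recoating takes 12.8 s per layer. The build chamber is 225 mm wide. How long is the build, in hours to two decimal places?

Layers = ⌈54.8/0.1⌉ = 548.
Hatch length per layer: 1000 / 0.29 → 3448.3 mm.
Per-layer scan time = 3448.3 / 5090, so 0.6775 s.
Layer cycle: 0.6775 + 12.8 → 13.4775 s.
548 layers × 13.4775 s/layer = 7385.67 s, i.e. 2.05 hours.

2.05 hours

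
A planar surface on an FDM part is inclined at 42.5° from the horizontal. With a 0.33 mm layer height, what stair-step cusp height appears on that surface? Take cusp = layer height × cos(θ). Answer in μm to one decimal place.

cos(42.5°) = 0.7373, so cusp = 0.33 × 0.7373 = 0.243309 mm → 243.3 μm.

243.3 μm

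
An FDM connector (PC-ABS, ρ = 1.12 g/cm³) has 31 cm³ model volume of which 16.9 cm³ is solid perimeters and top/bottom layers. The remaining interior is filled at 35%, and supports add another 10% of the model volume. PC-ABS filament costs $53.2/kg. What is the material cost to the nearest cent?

$1.49

Infill region = 31 − 16.9 = 14.1 cm³.
Infill deposited = 0.35 × 14.1 = 4.935 cm³.
Support: 0.10 × 31 → 3.1 cm³.
Deposited volume = 16.9 + 4.935 + 3.1 = 24.935 cm³.
Mass = 24.935 × 1.12 = 27.9272 g.
Cost = 27.9272 g / 1000 × $53.2/kg = $1.49.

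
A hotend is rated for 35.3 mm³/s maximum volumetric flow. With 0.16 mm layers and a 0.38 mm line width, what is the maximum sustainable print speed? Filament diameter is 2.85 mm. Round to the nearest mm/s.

581 mm/s

Extrusion cross-section = 0.16 × 0.38, so 0.0608 mm².
Max speed = 35.3 / 0.0608 = 580.59 ≈ 581 mm/s.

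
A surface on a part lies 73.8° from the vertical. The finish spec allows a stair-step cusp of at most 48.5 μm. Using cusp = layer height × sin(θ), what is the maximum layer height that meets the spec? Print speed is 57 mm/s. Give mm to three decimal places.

sin(73.8°) = 0.9603; t_max = 0.0485/0.9603 = 0.051 mm.

0.051 mm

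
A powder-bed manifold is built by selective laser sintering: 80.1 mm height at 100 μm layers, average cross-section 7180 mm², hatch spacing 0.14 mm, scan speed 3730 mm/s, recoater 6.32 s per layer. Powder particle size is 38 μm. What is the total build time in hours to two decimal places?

Layer count = ceil(80.1 / 0.1) = 801.
Scan path per layer = 7180 / 0.14 = 51285.7 mm.
Laser time per layer: 51285.7 / 3730 → 13.7495 s.
Layer cycle = 13.7495 + 6.32, so 20.0695 s.
Build time = 801 × 20.0695 = 16075.6695 s = 4.47 hours.

4.47 hours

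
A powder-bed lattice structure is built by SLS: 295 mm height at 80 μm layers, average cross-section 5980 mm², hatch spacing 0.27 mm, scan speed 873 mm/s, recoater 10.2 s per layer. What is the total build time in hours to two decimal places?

Layers = ⌈295/0.08⌉ = 3688.
Scan path per layer: 5980 / 0.27 → 22148.1 mm.
Per-layer scan time = 22148.1 / 873 = 25.3701 s.
Layer cycle: 25.3701 + 10.2 → 35.5701 s.
3688 layers × 35.5701 s/layer = 131182.5288 s, i.e. 36.44 hours.

36.44 hours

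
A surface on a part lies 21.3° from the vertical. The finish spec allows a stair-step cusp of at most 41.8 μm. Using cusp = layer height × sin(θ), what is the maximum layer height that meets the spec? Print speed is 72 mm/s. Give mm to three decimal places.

0.115 mm

t = h_c / sin θ = 0.0418 / 0.3633 = 0.115 mm.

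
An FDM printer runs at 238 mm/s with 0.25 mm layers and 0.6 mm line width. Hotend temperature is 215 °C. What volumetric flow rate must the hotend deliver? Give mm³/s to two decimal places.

35.70

A: 0.25 × 0.6 → 0.15 mm².
Volumetric flow = 238 × 0.15 = 35.70 mm³/s.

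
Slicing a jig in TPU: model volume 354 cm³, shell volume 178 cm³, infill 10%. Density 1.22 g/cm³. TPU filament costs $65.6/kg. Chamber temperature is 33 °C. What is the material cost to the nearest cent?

$15.65

Volume inside the shell = 354 − 178 = 176 cm³.
Deposited infill = 0.10 × 176, so 17.6 cm³.
Total printed volume = 178 + 17.6 = 195.6 cm³.
Mass = 195.6 × 1.22, so 238.632 g.
At $65.6/kg: 238.632/1000 × 65.6 = $15.65.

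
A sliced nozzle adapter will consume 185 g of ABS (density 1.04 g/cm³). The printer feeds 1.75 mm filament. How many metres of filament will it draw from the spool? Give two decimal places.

73.96 m

Extruded volume: 185/1.04 = 177.8846 cm³ (177884.6 mm³).
Cross-section of 1.75 mm filament: π·(1.75/2)² = 2.4053 mm².
L = V/A = 177884.6/2.4053 = 73955.27 mm → 73.96 m.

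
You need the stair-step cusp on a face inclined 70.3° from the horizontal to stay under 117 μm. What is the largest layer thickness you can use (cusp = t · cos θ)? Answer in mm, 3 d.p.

Layer height = cusp / cos(70.3°) = 0.117 / 0.3371 = 0.347 mm.

0.347 mm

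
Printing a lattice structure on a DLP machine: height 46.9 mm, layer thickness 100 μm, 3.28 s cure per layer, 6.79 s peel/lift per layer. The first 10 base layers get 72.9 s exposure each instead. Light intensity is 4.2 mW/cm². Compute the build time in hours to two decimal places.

Number of layers: 46.9 / 0.1 → 469 (rounded up).
Bottom layers = 10 × (72.9 + 6.79), so 796.9 s.
Regular layers = 459 × (3.28 + 6.79) = 4622.13 s.
Total = 796.9 + 4622.13 = 5419.03 s = 1.51 hours.

1.51 hours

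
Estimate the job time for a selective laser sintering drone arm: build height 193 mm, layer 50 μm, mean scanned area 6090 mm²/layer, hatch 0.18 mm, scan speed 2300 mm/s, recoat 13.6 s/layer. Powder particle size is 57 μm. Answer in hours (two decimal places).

Layer count = ceil(193 / 0.05) = 3860.
Hatch length per layer = 6090 / 0.18, so 33833.3 mm.
Per-layer scan time: 33833.3 / 2300 → 14.7101 s.
Layer cycle = 14.7101 + 13.6 = 28.3101 s.
Total: 3860 × 28.3101 s = 109276.986 s → 30.35 hours.

30.35 hours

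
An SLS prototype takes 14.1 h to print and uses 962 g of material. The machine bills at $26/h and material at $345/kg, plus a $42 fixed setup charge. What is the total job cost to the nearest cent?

$740.49

Machine cost = 26 × 14.1 = $366.60.
Feedstock cost = 345 × 962/1000, so $331.89.
Adding setup: 366.60 + 331.89 + 42 → $740.49.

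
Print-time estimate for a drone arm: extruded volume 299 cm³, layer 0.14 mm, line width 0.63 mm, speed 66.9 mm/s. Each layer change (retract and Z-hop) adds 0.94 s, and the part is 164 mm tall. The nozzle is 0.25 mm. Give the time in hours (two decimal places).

14.38 hours

Bead cross-section: 0.14 × 0.63 → 0.0882 mm².
Toolpath length = 299 cm³ / 0.0882 mm² = 299000 / 0.0882 = 3390022.7 mm.
Extrusion time = 3390022.7 / 66.9, so 50673 s.
Number of layers: 164 / 0.14 → 1172 (rounded up).
Z-hop total: 1172 × 0.94 → 1101.68 s.
Total = 50673 + 1101.68 = 51774.68 s = 14.38 hours.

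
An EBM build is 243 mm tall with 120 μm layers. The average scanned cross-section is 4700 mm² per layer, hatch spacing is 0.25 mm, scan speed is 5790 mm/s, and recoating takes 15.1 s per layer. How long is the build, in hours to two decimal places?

Layer count = ceil(243 / 0.12) = 2025.
Scan path per layer = 4700 / 0.25 = 18800 mm.
Scan time per layer = 18800 / 5790, so 3.247 s.
Layer cycle = 3.247 + 15.1, so 18.347 s.
Total: 2025 × 18.347 s = 37152.675 s → 10.32 hours.

10.32 hours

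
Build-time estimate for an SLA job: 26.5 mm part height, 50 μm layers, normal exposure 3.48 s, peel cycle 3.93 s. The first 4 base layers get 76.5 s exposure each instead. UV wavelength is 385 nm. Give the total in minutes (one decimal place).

Layer count = ceil(26.5 / 0.05) = 530.
Base layers = 4 × (76.5 + 3.93) = 321.72 s.
Normal layers: 526 × (3.48 + 3.93) → 3897.66 s.
Sum: 321.72 + 3897.66 = 4219.38 s → 70.3 minutes.

70.3 minutes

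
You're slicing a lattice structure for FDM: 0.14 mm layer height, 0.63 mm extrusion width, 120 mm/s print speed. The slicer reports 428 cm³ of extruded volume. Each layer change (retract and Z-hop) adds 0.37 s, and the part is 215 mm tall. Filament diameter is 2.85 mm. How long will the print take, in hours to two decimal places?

11.39 hours

Bead cross-section = 0.14 × 0.63, so 0.0882 mm².
Toolpath length = 428 cm³ / 0.0882 mm² = 428000 / 0.0882 = 4852607.7 mm.
Time extruding: 4852607.7 / 120 → 40438.4 s.
Layers = ⌈215/0.14⌉ = 1536.
Z-hop total = 1536 × 0.37, so 568.32 s.
Total = 40438.4 + 568.32 = 41006.72 s = 11.39 hours.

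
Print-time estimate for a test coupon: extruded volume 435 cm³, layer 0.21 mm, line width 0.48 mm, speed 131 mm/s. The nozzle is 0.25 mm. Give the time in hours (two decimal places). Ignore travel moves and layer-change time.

Line area: 0.21 × 0.48 → 0.1008 mm².
Total extruded path = 435000/0.1008 = 4315476.2 mm.
Extrusion time = 4315476.2 / 131, so 32942.6 s.
Converting: 32942.6 s = 9.15 hours.

9.15 hours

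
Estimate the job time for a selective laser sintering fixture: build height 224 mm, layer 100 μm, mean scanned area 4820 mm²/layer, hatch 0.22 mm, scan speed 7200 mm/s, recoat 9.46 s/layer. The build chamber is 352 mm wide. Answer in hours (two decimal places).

Number of layers: 224 / 0.1 → 2240 (rounded up).
Scan path per layer = 4820 / 0.22, so 21909.1 mm.
Scan time per layer = 21909.1 / 7200 = 3.0429 s.
Layer cycle = 3.0429 + 9.46 = 12.5029 s.
Build time = 2240 × 12.5029 = 28006.496 s = 7.78 hours.

7.78 hours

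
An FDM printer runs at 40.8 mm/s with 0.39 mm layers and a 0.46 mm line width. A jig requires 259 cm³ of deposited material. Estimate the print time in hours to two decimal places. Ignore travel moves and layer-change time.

9.83 hours

Bead cross-section = 0.39 × 0.46, so 0.1794 mm².
Toolpath length = 259 cm³ / 0.1794 mm² = 259000 / 0.1794 = 1443701.2 mm.
Print-move time: 1443701.2 / 40.8 → 35384.8 s.
In the requested units: 35384.8 s = 9.83 hours.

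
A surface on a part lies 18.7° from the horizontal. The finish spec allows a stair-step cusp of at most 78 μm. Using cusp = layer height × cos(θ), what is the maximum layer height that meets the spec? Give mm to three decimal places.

0.082 mm

Layer height = cusp / cos(18.7°) = 0.078 / 0.9472 = 0.082 mm.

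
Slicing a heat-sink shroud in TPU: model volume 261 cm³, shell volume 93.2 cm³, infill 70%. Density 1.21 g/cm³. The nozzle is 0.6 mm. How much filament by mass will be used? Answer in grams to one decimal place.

254.9 g

Infill region = 261 − 93.2 = 167.8 cm³.
Deposited infill: 0.70 × 167.8 → 117.46 cm³.
Deposited volume = 93.2 + 117.46 = 210.66 cm³.
Mass = 210.66 × 1.21, so 254.8986 g.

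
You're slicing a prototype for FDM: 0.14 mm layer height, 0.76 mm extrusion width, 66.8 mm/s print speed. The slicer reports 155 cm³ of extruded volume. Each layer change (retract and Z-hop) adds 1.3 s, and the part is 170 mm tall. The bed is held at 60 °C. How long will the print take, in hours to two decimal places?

6.50 hours

Bead cross-section = 0.14 × 0.76 = 0.1064 mm².
Path length: 155000 mm³ / 0.1064 mm² → 1456766.9 mm.
Time extruding = 1456766.9 / 66.8 = 21807.9 s.
Number of layers: 170 / 0.14 → 1215 (rounded up).
Non-print overhead: 1215 × 1.3 → 1579.5 s.
Total = 21807.9 + 1579.5 = 23387.4 s = 6.50 hours.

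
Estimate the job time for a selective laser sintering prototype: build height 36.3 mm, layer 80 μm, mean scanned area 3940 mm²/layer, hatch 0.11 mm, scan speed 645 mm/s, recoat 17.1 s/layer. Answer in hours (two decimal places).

9.16 hours

Layer count = ceil(36.3 / 0.08) = 454.
Per-layer scan distance = 3940 / 0.11 = 35818.2 mm.
Scan time per layer: 35818.2 / 645 → 55.5321 s.
Per-layer time = 55.5321 + 17.1 = 72.6321 s.
Build time = 454 × 72.6321 = 32974.9734 s = 9.16 hours.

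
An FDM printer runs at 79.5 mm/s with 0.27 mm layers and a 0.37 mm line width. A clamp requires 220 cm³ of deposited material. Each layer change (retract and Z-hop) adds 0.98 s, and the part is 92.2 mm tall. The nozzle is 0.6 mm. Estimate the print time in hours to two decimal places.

7.79 hours

Extrusion cross-section = 0.27 × 0.37 = 0.0999 mm².
Toolpath length = 220 cm³ / 0.0999 mm² = 220000 / 0.0999 = 2202202.2 mm.
Print-move time = 2202202.2 / 79.5, so 27700.7 s.
Number of layers: 92.2 / 0.27 → 342 (rounded up).
Z-hop total: 342 × 0.98 → 335.16 s.
Altogether 27700.7 + 335.16 = 28035.86 s, i.e. 7.79 hours.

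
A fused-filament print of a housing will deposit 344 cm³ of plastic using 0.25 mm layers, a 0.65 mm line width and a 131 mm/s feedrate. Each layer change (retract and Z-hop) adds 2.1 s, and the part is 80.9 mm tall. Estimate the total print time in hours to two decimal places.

Bead cross-section: 0.25 × 0.65 → 0.1625 mm².
Toolpath length = 344 cm³ / 0.1625 mm² = 344000 / 0.1625 = 2116923.1 mm.
Time extruding: 2116923.1 / 131 → 16159.7 s.
Layer count = ceil(80.9 / 0.25) = 324.
Layer-change overhead = 324 × 2.1 = 680.4 s.
Altogether 16159.7 + 680.4 = 16840.1 s, i.e. 4.68 hours.

4.68 hours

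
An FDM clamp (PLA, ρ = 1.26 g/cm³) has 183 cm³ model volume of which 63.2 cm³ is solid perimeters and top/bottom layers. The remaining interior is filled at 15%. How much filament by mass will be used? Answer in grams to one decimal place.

Infill region = 183 − 63.2, so 119.8 cm³.
Deposited infill: 0.15 × 119.8 → 17.97 cm³.
Total printed volume = 63.2 + 17.97, so 81.17 cm³.
Mass = 81.17 × 1.26 = 102.2742 g.

102.3 g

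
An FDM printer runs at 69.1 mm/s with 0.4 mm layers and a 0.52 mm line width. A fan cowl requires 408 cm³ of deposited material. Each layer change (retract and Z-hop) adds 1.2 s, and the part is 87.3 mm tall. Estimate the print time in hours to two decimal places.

Line area = 0.4 × 0.52, so 0.208 mm².
Toolpath length = 408 cm³ / 0.208 mm² = 408000 / 0.208 = 1961538.5 mm.
Print-move time = 1961538.5 / 69.1, so 28387 s.
Number of layers: 87.3 / 0.4 → 219 (rounded up).
Layer-change overhead: 219 × 1.2 → 262.8 s.
Altogether 28387 + 262.8 = 28649.8 s, i.e. 7.96 hours.

7.96 hours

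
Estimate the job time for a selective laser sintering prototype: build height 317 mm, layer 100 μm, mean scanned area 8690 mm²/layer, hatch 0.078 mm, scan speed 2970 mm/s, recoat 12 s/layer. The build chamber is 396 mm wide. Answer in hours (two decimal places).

43.60 hours

Layer count = ceil(317 / 0.1) = 3170.
Per-layer scan distance: 8690 / 0.078 → 111410.3 mm.
Scan time per layer = 111410.3 / 2970 = 37.5119 s.
Per-layer time = 37.5119 + 12, so 49.5119 s.
Build time = 3170 × 49.5119 = 156952.723 s = 43.60 hours.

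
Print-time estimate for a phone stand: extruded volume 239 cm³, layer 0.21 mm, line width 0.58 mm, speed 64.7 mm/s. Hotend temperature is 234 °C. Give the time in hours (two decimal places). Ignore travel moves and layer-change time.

8.42 hours

Bead cross-section = 0.21 × 0.58, so 0.1218 mm².
Total extruded path = 239000/0.1218 = 1962233.2 mm.
Time extruding: 1962233.2 / 64.7 → 30328.2 s.
30328.2 s = 8.42 hours.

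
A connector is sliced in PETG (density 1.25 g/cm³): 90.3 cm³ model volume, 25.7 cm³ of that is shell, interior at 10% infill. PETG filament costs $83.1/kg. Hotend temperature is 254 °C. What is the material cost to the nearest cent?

Volume inside the shell = 90.3 − 25.7 = 64.6 cm³.
Infill volume = 0.10 × 64.6, so 6.46 cm³.
Total extruded: 25.7 + 6.46 → 32.16 cm³.
Mass = 32.16 × 1.25 = 40.2 g.
Cost = 40.2 g / 1000 × $83.1/kg = $3.34.

$3.34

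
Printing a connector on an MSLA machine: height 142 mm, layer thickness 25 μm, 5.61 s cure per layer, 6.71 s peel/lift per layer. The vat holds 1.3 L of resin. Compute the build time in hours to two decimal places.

Number of layers: 142 / 0.025 → 5680 (rounded up).
Per-layer time = 5.61 + 6.71, so 12.32 s.
Build time: 5680 × 12.32 s = 69977.6 s, i.e. 19.44 hours.

19.44 hours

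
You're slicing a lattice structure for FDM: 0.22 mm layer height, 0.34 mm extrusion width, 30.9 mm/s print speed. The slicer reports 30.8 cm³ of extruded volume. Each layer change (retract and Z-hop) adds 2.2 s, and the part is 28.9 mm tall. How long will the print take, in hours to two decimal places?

3.78 hours

Extrusion cross-section: 0.22 × 0.34 → 0.0748 mm².
Total extruded path = 30800/0.0748 = 411764.7 mm.
Time extruding: 411764.7 / 30.9 → 13325.7 s.
Layers = ⌈28.9/0.22⌉ = 132.
Non-print overhead: 132 × 2.2 → 290.4 s.
Total = 13325.7 + 290.4 = 13616.1 s = 3.78 hours.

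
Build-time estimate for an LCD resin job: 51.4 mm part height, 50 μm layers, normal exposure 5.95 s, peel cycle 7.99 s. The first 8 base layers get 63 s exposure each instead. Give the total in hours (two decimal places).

Layer count = ceil(51.4 / 0.05) = 1028.
Burn-in layers = 8 × (63 + 7.99) = 567.92 s.
Normal layers: 1020 × (5.95 + 7.99) → 14218.8 s.
Sum: 567.92 + 14218.8 = 14786.72 s → 4.11 hours.

4.11 hours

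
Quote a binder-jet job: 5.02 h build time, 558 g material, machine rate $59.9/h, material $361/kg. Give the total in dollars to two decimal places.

$502.14

Machine cost = 59.9 × 5.02, so $300.698.
Feedstock cost = 361 × 558/1000 = $201.438.
Job cost: 300.698 + 201.438 = 502.136 ≈ $502.14.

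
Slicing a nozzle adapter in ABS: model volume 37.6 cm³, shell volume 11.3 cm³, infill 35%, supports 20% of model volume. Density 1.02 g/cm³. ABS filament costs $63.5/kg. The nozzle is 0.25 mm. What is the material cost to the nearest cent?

Volume inside the shell: 37.6 − 11.3 → 26.3 cm³.
Infill volume = 0.35 × 26.3 = 9.205 cm³.
Support = 0.20 × 37.6 = 7.52 cm³.
Total extruded = 11.3 + 9.205 + 7.52 = 28.025 cm³.
Mass: 28.025 × 1.02 → 28.5855 g.
Cost = 28.5855 g / 1000 × $63.5/kg = $1.82.

$1.82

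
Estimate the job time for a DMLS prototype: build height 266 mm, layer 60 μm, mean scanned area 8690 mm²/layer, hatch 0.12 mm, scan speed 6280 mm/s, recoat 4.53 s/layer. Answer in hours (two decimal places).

Number of layers: 266 / 0.06 → 4434 (rounded up).
Per-layer scan distance = 8690 / 0.12, so 72416.7 mm.
Scan time per layer: 72416.7 / 6280 → 11.5313 s.
Time per layer: 11.5313 + 4.53 → 16.0613 s.
Total: 4434 × 16.0613 s = 71215.8042 s → 19.78 hours.

19.78 hours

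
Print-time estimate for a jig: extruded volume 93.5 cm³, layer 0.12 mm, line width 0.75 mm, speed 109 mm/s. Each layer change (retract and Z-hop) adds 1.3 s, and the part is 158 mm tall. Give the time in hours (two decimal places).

Extrusion cross-section: 0.12 × 0.75 → 0.09 mm².
Path length: 93500 mm³ / 0.09 mm² → 1038888.9 mm.
Time extruding: 1038888.9 / 109 → 9531.1 s.
Number of layers: 158 / 0.12 → 1317 (rounded up).
Non-print overhead = 1317 × 1.3 = 1712.1 s.
Total = 9531.1 + 1712.1 = 11243.2 s = 3.12 hours.

3.12 hours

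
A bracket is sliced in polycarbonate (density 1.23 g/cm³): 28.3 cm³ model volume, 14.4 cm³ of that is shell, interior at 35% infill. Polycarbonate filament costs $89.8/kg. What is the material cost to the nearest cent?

$2.13

Infill region = 28.3 − 14.4 = 13.9 cm³.
Deposited infill = 0.35 × 13.9, so 4.865 cm³.
Total printed volume = 14.4 + 4.865 = 19.265 cm³.
Mass: 19.265 × 1.23 → 23.69595 g.
At $89.8/kg: 23.69595/1000 × 89.8 = $2.13.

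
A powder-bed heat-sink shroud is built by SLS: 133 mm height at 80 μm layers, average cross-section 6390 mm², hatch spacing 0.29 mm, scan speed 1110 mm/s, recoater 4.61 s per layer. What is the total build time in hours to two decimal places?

11.30 hours

Layer count = ceil(133 / 0.08) = 1663.
Scan path per layer: 6390 / 0.29 → 22034.5 mm.
Per-layer scan time = 22034.5 / 1110, so 19.8509 s.
Per-layer time: 19.8509 + 4.61 → 24.4609 s.
Build time = 1663 × 24.4609 = 40678.4767 s = 11.30 hours.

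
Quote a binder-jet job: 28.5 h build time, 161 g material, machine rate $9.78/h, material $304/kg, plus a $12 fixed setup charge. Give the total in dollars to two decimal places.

Machine-time cost: 9.78 × 28.5 → $278.73.
Feedstock cost: 304 × 161/1000 → $48.944.
Total = 278.73 + 48.944 + 12 = 339.674 ≈ $339.67.

$339.67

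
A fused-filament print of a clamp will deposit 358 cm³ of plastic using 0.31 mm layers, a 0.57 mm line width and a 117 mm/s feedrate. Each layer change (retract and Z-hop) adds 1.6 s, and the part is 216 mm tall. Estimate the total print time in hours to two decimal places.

Line area = 0.31 × 0.57 = 0.1767 mm².
Total extruded path = 358000/0.1767 = 2026032.8 mm.
Print-move time: 2026032.8 / 117 → 17316.5 s.
Number of layers: 216 / 0.31 → 697 (rounded up).
Layer-change overhead = 697 × 1.6 = 1115.2 s.
Altogether 17316.5 + 1115.2 = 18431.7 s, i.e. 5.12 hours.

5.12 hours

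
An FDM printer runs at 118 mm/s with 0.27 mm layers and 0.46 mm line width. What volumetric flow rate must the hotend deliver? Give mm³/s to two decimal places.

Extrusion cross-section = 0.27 × 0.46, so 0.1242 mm².
Q = v·A = 118 × 0.1242 = 14.66 mm³/s.

14.66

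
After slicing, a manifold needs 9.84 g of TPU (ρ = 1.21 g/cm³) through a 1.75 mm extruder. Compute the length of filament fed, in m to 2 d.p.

3.38 m

Extruded volume: 9.84/1.21 = 8.1322 cm³ (8132.2 mm³).
Filament cross-section = π × (1.75/2)² = 2.4053 mm².
Length = 8132.2 / 2.4053 = 3380.95 mm = 3.38 m.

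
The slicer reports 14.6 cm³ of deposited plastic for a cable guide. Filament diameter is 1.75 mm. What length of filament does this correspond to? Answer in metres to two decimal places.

6.07 m

Filament cross-section = π × (1.75/2)² = 2.4053 mm².
L = 14600 mm³ / 2.4053 mm² = 6069.93 mm, i.e. 6.07 m.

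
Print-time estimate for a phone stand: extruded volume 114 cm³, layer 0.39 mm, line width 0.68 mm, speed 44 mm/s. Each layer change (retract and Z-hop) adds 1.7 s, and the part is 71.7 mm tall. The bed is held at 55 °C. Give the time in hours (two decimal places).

2.80 hours

Line area = 0.39 × 0.68 = 0.2652 mm².
Toolpath length = 114 cm³ / 0.2652 mm² = 114000 / 0.2652 = 429864.3 mm.
Time extruding = 429864.3 / 44, so 9769.6 s.
Layer count = ceil(71.7 / 0.39) = 184.
Non-print overhead = 184 × 1.7 = 312.8 s.
Altogether 9769.6 + 312.8 = 10082.4 s, i.e. 2.80 hours.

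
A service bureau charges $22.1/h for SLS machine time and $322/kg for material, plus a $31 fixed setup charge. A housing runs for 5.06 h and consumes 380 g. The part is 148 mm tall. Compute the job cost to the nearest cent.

Machine cost = 22.1 × 5.06 = $111.826.
Feedstock cost: 322 × 380/1000 → $122.36.
Total = 111.826 + 122.36 + 31 = 265.186 ≈ $265.19.

$265.19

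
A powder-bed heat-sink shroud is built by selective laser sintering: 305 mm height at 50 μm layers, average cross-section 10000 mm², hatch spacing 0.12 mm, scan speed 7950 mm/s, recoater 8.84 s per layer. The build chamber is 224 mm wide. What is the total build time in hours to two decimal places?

Layers = ⌈305/0.05⌉ = 6100.
Scan path per layer = 10000 / 0.12, so 83333.3 mm.
Per-layer scan time = 83333.3 / 7950 = 10.4822 s.
Time per layer = 10.4822 + 8.84 = 19.3222 s.
Build time = 6100 × 19.3222 = 117865.42 s = 32.74 hours.

32.74 hours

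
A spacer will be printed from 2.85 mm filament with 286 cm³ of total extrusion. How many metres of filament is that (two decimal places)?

44.83 m

Cross-section of 2.85 mm filament: π·(2.85/2)² = 6.3794 mm².
L = 286000 mm³ / 6.3794 mm² = 44831.8 mm, i.e. 44.83 m.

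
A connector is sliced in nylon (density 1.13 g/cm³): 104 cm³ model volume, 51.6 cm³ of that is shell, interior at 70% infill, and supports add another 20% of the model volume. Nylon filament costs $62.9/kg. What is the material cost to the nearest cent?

Infill region = 104 − 51.6, so 52.4 cm³.
Infill volume: 0.70 × 52.4 → 36.68 cm³.
Support: 0.20 × 104 → 20.8 cm³.
Deposited volume: 51.6 + 36.68 + 20.8 → 109.08 cm³.
Mass = 109.08 × 1.13 = 123.2604 g.
At $62.9/kg: 123.2604/1000 × 62.9 = $7.75.

$7.75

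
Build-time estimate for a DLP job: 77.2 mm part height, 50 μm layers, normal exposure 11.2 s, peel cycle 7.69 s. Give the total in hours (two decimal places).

8.10 hours

Layer count = ceil(77.2 / 0.05) = 1544.
Per-layer time: 11.2 + 7.69 → 18.89 s.
Total = 1544 × 18.89 = 29166.16 s = 8.10 hours.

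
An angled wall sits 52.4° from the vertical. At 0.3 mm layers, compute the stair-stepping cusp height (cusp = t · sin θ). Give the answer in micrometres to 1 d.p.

237.7 μm

h_c = t·sin θ = 0.3 × 0.7923 = 0.23769 mm (237.7 μm).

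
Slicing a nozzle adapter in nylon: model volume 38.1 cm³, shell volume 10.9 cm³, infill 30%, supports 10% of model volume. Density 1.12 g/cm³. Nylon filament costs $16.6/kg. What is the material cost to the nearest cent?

Volume inside the shell = 38.1 − 10.9 = 27.2 cm³.
Infill deposited = 0.30 × 27.2 = 8.16 cm³.
Support = 0.10 × 38.1 = 3.81 cm³.
Deposited volume: 10.9 + 8.16 + 3.81 → 22.87 cm³.
Mass = 22.87 × 1.12 = 25.6144 g.
Cost = 25.6144 g / 1000 × $16.6/kg = $0.43.

$0.43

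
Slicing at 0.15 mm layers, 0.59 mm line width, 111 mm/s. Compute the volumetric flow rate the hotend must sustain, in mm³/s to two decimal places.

Bead cross-section: 0.15 × 0.59 → 0.0885 mm².
Volumetric flow = 111 × 0.0885 = 9.82 mm³/s.

9.82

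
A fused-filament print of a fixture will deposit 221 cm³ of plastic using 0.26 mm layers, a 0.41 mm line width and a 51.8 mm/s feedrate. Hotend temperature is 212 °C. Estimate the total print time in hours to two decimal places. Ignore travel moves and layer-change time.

11.12 hours

Extrusion cross-section = 0.26 × 0.41, so 0.1066 mm².
Total extruded path = 221000/0.1066 = 2073170.7 mm.
Time extruding = 2073170.7 / 51.8, so 40022.6 s.
Converting: 40022.6 s = 11.12 hours.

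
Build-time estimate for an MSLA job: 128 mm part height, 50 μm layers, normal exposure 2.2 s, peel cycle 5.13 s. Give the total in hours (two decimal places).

5.21 hours

Number of layers: 128 / 0.05 → 2560 (rounded up).
Cycle time = 2.2 + 5.13, so 7.33 s.
Total = 2560 × 7.33 = 18764.8 s = 5.21 hours.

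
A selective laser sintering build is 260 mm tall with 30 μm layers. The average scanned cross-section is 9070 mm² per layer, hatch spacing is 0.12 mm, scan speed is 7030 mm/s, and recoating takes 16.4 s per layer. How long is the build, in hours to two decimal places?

Layers = ⌈260/0.03⌉ = 8667.
Scan path per layer: 9070 / 0.12 → 75583.3 mm.
Laser time per layer: 75583.3 / 7030 → 10.7515 s.
Per-layer time = 10.7515 + 16.4 = 27.1515 s.
Build time = 8667 × 27.1515 = 235322.0505 s = 65.37 hours.

65.37 hours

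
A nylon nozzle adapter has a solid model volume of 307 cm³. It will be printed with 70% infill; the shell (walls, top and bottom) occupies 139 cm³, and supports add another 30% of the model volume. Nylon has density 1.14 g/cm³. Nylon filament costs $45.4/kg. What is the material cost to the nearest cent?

$18.05

Interior volume: 307 − 139 → 168 cm³.
Infill deposited: 0.70 × 168 → 117.6 cm³.
Support: 0.30 × 307 → 92.1 cm³.
Deposited volume: 139 + 117.6 + 92.1 → 348.7 cm³.
Mass: 348.7 × 1.14 → 397.518 g.
At $45.4/kg: 397.518/1000 × 45.4 = $18.05.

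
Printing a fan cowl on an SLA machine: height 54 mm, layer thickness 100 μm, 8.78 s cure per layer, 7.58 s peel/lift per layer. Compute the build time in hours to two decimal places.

Layer count = ceil(54 / 0.1) = 540.
Cycle time = 8.78 + 7.58, so 16.36 s.
Build time: 540 × 16.36 s = 8834.4 s, i.e. 2.45 hours.

2.45 hours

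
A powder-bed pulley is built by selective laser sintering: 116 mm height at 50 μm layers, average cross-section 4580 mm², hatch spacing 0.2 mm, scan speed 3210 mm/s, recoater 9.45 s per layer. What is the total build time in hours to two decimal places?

10.69 hours

Layers = ⌈116/0.05⌉ = 2320.
Scan path per layer = 4580 / 0.2, so 22900 mm.
Per-layer scan time = 22900 / 3210 = 7.134 s.
Time per layer = 7.134 + 9.45, so 16.584 s.
Total: 2320 × 16.584 s = 38474.88 s → 10.69 hours.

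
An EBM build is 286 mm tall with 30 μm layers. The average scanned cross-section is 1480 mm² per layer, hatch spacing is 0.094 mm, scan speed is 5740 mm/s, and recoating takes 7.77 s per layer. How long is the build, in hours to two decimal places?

Layers = ⌈286/0.03⌉ = 9534.
Hatch length per layer = 1480 / 0.094 = 15744.7 mm.
Per-layer scan time: 15744.7 / 5740 → 2.743 s.
Layer cycle = 2.743 + 7.77 = 10.513 s.
Total: 9534 × 10.513 s = 100230.942 s → 27.84 hours.

27.84 hours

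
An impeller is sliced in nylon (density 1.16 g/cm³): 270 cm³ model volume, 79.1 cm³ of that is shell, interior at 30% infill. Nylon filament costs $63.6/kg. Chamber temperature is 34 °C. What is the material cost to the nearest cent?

Infill region = 270 − 79.1, so 190.9 cm³.
Infill deposited: 0.30 × 190.9 → 57.27 cm³.
Total printed volume = 79.1 + 57.27 = 136.37 cm³.
Mass = 136.37 × 1.16, so 158.1892 g.
Cost = 158.1892 g / 1000 × $63.6/kg = $10.06.

$10.06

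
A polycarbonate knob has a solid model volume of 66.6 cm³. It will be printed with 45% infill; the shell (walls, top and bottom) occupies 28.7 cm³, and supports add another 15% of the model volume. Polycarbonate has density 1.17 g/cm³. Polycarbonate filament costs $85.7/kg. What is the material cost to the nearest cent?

Interior volume = 66.6 − 28.7, so 37.9 cm³.
Infill deposited = 0.45 × 37.9, so 17.055 cm³.
Support = 0.15 × 66.6 = 9.99 cm³.
Deposited volume = 28.7 + 17.055 + 9.99 = 55.745 cm³.
Mass = 55.745 × 1.17 = 65.22165 g.
Cost = 65.22165 g / 1000 × $85.7/kg = $5.59.

$5.59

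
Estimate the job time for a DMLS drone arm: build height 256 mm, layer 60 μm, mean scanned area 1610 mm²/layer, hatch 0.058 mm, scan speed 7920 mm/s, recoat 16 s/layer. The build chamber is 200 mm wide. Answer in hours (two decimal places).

23.12 hours

Number of layers: 256 / 0.06 → 4267 (rounded up).
Hatch length per layer = 1610 / 0.058 = 27758.6 mm.
Per-layer scan time: 27758.6 / 7920 → 3.5049 s.
Layer cycle: 3.5049 + 16 → 19.5049 s.
Build time = 4267 × 19.5049 = 83227.4083 s = 23.12 hours.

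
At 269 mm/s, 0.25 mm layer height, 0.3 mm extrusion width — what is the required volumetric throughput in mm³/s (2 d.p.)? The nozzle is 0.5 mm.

A = 0.25 × 0.3, so 0.075 mm².
Volumetric flow = 269 × 0.075 = 20.18 mm³/s.

20.18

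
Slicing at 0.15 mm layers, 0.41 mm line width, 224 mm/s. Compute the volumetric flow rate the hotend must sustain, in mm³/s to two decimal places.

A: 0.15 × 0.41 → 0.0615 mm².
Volumetric flow = 224 × 0.0615 = 13.78 mm³/s.

13.78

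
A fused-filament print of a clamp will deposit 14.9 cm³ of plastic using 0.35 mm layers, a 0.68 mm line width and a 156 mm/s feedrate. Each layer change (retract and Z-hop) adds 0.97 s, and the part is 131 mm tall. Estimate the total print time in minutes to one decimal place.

12.8 minutes

Bead cross-section: 0.35 × 0.68 → 0.238 mm².
Path length: 14900 mm³ / 0.238 mm² → 62605 mm.
Extrusion time: 62605 / 156 → 401.3 s.
Layer count = ceil(131 / 0.35) = 375.
Z-hop total: 375 × 0.97 → 363.75 s.
Altogether 401.3 + 363.75 = 765.05 s, i.e. 12.8 minutes.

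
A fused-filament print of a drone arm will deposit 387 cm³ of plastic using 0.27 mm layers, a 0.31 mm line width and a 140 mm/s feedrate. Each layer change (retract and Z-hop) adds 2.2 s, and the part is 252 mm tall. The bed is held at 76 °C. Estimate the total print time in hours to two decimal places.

9.74 hours

Extrusion cross-section: 0.27 × 0.31 → 0.0837 mm².
Total extruded path = 387000/0.0837 = 4623655.9 mm.
Extrusion time: 4623655.9 / 140 → 33026.1 s.
Layers = ⌈252/0.27⌉ = 934.
Layer-change overhead = 934 × 2.2 = 2054.8 s.
Total = 33026.1 + 2054.8 = 35080.9 s = 9.74 hours.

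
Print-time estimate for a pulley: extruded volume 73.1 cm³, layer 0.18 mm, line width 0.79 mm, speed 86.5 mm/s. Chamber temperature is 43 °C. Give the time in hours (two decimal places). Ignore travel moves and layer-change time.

1.65 hours

Bead cross-section: 0.18 × 0.79 → 0.1422 mm².
Path length: 73100 mm³ / 0.1422 mm² → 514064.7 mm.
Extrusion time = 514064.7 / 86.5, so 5942.9 s.
That's 5942.9 s → 1.65 hours.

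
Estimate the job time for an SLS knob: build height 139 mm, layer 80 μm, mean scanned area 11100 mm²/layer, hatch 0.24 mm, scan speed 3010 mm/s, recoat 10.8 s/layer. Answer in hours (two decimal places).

Layers = ⌈139/0.08⌉ = 1738.
Per-layer scan distance: 11100 / 0.24 → 46250 mm.
Laser time per layer = 46250 / 3010 = 15.3654 s.
Per-layer time = 15.3654 + 10.8, so 26.1654 s.
Total: 1738 × 26.1654 s = 45475.4652 s → 12.63 hours.

12.63 hours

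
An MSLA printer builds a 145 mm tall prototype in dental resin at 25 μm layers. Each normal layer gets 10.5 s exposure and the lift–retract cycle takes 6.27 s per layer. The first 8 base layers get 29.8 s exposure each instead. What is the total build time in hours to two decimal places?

27.06 hours

Layers = ⌈145/0.025⌉ = 5800.
Base layers: 8 × (29.8 + 6.27) → 288.56 s.
Remaining layers = 5792 × (10.5 + 6.27) = 97131.84 s.
Total = 288.56 + 97131.84 = 97420.4 s = 27.06 hours.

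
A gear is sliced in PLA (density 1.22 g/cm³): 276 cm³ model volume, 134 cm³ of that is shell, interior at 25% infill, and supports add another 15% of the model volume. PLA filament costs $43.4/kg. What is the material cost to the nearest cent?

$11.17

Infill region = 276 − 134, so 142 cm³.
Infill volume: 0.25 × 142 → 35.5 cm³.
Support = 0.15 × 276 = 41.4 cm³.
Deposited volume = 134 + 35.5 + 41.4 = 210.9 cm³.
Mass: 210.9 × 1.22 → 257.298 g.
At $43.4/kg: 257.298/1000 × 43.4 = $11.17.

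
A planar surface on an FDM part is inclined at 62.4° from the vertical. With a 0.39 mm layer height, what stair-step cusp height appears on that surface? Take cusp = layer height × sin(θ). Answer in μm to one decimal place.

h_c = t·sin θ = 0.39 × 0.8862 = 0.345618 mm (345.6 μm).

345.6 μm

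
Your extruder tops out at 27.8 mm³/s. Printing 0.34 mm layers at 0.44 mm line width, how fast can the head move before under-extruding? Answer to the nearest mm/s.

186 mm/s

Bead cross-section = 0.34 × 0.44, so 0.1496 mm².
Max speed = 27.8 / 0.1496 = 185.83 ≈ 186 mm/s.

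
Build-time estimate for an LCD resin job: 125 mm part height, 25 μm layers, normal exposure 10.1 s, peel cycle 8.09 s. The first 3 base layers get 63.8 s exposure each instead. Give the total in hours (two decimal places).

Layer count = ceil(125 / 0.025) = 5000.
Base layers: 3 × (63.8 + 8.09) → 215.67 s.
Remaining layers = 4997 × (10.1 + 8.09) = 90895.43 s.
Total = 215.67 + 90895.43 = 91111.1 s = 25.31 hours.

25.31 hours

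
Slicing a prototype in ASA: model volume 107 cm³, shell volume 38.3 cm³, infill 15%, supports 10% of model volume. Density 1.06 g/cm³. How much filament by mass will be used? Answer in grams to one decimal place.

Infill region = 107 − 38.3, so 68.7 cm³.
Infill volume = 0.15 × 68.7 = 10.305 cm³.
Support: 0.10 × 107 → 10.7 cm³.
Deposited volume = 38.3 + 10.305 + 10.7, so 59.305 cm³.
Mass: 59.305 × 1.06 → 62.8633 g.

62.9 g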